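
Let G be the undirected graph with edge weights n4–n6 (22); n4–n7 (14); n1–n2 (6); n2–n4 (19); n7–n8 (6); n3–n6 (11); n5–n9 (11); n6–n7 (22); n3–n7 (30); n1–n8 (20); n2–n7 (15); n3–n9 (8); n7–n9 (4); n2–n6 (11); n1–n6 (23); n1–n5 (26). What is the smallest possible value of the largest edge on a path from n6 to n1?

11

Checking several routes:
n6 → n2 → n7 → n8 → n1: max(11, 15, 6, 20) = 20
n6 → n3 → n9 → n7 → n4 → n2 → n1: max(11, 8, 4, 14, 19, 6) = 19
n6 → n2 → n1: max(11, 6) = 11
n6 → n3 → n9 → n7 → n2 → n1: max(11, 8, 4, 15, 6) = 15
Smallest bottleneck: 11.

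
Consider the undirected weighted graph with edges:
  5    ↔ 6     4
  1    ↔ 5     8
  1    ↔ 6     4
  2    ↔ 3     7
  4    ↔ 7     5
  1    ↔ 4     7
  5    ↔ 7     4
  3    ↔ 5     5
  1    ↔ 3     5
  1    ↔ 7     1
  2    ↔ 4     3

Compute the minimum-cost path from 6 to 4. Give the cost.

Comparing a few candidate routes:
6 - 1 - 7 - 4: 4 + 1 + 5 = 10
6 - 5 - 7 - 1 - 4: 4 + 4 + 1 + 7 = 16
6 - 5 - 7 - 4: 4 + 4 + 5 = 13
6 - 1 - 4: 4 + 7 = 11
Shortest: 10.

10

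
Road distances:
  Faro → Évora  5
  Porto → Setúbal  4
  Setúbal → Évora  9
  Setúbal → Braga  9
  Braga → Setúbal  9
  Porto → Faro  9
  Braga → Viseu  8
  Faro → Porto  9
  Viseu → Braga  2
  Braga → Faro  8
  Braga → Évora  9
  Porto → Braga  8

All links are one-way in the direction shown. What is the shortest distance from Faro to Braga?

Routes from Faro to Braga:
Faro→Porto→Braga: 9 + 8 = 17
Faro→Porto→Setúbal→Braga: 9 + 4 + 9 = 22
The minimum is 17.

17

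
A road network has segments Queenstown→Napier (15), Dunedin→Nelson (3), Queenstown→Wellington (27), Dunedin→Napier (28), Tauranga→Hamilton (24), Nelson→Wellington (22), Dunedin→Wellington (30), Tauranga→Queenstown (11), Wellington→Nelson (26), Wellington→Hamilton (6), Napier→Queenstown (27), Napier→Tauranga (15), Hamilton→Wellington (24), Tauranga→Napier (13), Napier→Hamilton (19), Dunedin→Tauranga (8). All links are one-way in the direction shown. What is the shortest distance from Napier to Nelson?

A few of the Napier→Nelson routes:
Napier→Tauranga→Queenstown→Wellington→Nelson: 15 + 11 + 27 + 26 = 79
Napier→Hamilton→Wellington→Nelson: 19 + 24 + 26 = 69
Napier→Queenstown→Wellington→Nelson: 27 + 27 + 26 = 80
Best route has total 69 km.

69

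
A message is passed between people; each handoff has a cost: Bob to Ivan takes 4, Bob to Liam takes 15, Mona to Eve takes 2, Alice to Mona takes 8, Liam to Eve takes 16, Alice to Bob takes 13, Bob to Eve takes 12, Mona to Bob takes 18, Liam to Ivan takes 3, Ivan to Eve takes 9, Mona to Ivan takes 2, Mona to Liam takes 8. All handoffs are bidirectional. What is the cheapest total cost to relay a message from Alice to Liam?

Checking several routes:
Alice→Mona→Liam: 8 + 8 = 16
Alice→Mona→Ivan→Liam: 8 + 2 + 3 = 13
Alice→Mona→Eve→Ivan→Liam: 8 + 2 + 9 + 3 = 22
Alice→Bob→Ivan→Liam: 13 + 4 + 3 = 20
Best route has total 13.

13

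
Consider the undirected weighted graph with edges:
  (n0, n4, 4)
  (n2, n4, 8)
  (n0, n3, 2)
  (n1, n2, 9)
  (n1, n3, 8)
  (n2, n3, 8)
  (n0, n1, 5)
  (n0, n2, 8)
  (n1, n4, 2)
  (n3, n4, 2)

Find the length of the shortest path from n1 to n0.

5

Checking several routes:
n1-n3-n0: 8 + 2 = 10
n1-n3-n4-n0: 8 + 2 + 4 = 14
n1-n4-n3-n0: 2 + 2 + 2 = 6
n1-n2-n0: 9 + 8 = 17
n1-n4-n0: 2 + 4 = 6
n1-n0: 5
Best route has total 5.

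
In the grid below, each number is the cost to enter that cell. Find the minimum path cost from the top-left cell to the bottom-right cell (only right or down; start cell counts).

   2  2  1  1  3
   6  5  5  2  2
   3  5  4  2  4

One optimal route is (0,0) (0,1) (0,2) (0,3) (1,3) (1,4) (2,4).
Its cost is 2 + 2 + 1 + 1 + 2 + 2 + 4 = 14.
(Top row then right column would cost 15.)

14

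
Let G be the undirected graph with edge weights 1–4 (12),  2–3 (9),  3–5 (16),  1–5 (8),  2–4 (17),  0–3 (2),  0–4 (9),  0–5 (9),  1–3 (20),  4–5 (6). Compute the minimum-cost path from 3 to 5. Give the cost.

Checking several routes:
3→1→5: 20 + 8 = 28
3→0→5: 2 + 9 = 11
3→5: 16
3→0→4→1→5: 2 + 9 + 12 + 8 = 31
3→0→4→5: 2 + 9 + 6 = 17
The minimum is 11.

11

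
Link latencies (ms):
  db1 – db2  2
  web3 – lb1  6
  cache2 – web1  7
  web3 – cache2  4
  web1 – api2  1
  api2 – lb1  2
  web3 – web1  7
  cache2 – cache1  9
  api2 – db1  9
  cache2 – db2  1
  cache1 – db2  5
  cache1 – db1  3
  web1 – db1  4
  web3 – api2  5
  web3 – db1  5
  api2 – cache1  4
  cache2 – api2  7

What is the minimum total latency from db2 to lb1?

9

Some routes from db2 to lb1:
db2-db1-cache1-api2-lb1: 2 + 3 + 4 + 2 = 11
db2-cache2-api2-lb1: 1 + 7 + 2 = 10
db2-cache1-api2-lb1: 5 + 4 + 2 = 11
db2-cache2-web1-api2-lb1: 1 + 7 + 1 + 2 = 11
db2-db1-web1-api2-lb1: 2 + 4 + 1 + 2 = 9
Shortest: 9 ms.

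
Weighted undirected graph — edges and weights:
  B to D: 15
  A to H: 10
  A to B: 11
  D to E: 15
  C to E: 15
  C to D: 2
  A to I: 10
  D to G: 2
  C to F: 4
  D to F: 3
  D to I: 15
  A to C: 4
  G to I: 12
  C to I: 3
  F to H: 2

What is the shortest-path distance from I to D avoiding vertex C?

14

Paths from I to D avoiding C:
I -> A -> H -> F -> D: 10 + 10 + 2 + 3 = 25
I -> G -> D: 12 + 2 = 14
I -> A -> B -> D: 10 + 11 + 15 = 36
I -> D: 15
The minimum is 14.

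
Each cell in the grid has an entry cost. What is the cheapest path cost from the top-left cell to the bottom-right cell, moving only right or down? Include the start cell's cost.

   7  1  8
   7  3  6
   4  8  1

Cheapest: r0c0 → r0c1 → r1c1 → r1c2 → r2c2
  7 + 1 + 3 + 6 + 1 = 18
For comparison, the top-then-right route costs 23.

18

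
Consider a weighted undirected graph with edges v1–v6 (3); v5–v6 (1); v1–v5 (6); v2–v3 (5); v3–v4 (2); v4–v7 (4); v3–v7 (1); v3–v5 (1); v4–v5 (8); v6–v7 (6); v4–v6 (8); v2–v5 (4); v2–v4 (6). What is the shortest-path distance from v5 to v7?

Comparing a few candidate routes:
v5-v3-v4-v7: 1 + 2 + 4 = 7
v5-v6-v4-v3-v7: 1 + 8 + 2 + 1 = 12
v5-v6-v7: 1 + 6 = 7
v5-v4-v3-v7: 8 + 2 + 1 = 11
v5-v3-v7: 1 + 1 = 2
v5-v2-v3-v7: 4 + 5 + 1 = 10
Shortest: 2.

2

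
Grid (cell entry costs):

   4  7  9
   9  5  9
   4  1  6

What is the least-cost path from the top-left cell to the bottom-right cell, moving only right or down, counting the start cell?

One optimal route is [0,0]→[0,1]→[1,1]→[2,1]→[2,2].
Its cost is 4 + 7 + 5 + 1 + 6 = 23.
For comparison, the top-then-right route costs 35.

23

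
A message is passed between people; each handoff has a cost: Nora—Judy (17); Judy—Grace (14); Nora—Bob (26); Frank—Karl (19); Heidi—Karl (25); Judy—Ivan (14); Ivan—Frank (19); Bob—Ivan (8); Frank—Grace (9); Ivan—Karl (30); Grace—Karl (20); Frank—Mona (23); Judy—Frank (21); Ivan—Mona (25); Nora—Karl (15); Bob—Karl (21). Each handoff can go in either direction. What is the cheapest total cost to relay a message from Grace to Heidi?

Some routes from Grace to Heidi:
Grace→Karl→Heidi: 20 + 25 = 45
Grace→Frank→Karl→Heidi: 9 + 19 + 25 = 53
Grace→Judy→Frank→Karl→Heidi: 14 + 21 + 19 + 25 = 79
Grace→Judy→Nora→Karl→Heidi: 14 + 17 + 15 + 25 = 71
Grace→Judy→Ivan→Bob→Karl→Heidi: 14 + 14 + 8 + 21 + 25 = 82
Best route has total 45.

45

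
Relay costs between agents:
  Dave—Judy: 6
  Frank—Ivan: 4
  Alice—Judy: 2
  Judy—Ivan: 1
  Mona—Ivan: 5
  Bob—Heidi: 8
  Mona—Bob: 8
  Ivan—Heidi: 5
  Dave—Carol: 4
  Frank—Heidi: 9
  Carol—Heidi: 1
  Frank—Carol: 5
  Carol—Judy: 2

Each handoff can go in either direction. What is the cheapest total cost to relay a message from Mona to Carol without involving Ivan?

Paths from Mona to Carol avoiding Ivan:
Mona -> Bob -> Heidi -> Frank -> Carol: 8 + 8 + 9 + 5 = 30
Mona -> Bob -> Heidi -> Carol: 8 + 8 + 1 = 17
Shortest: 17.

17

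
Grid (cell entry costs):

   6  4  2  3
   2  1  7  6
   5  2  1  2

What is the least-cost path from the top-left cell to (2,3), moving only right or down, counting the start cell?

One optimal route is [0,0] -> [1,0] -> [1,1] -> [2,1] -> [2,2] -> [2,3].
Its cost is 6 + 2 + 1 + 2 + 1 + 2 = 14.
(Top row then right column would cost 23.)

14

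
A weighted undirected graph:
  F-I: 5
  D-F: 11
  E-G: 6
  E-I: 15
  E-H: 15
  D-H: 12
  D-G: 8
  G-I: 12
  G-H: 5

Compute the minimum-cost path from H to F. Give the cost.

Some routes from H to F:
H - G - D - F: 5 + 8 + 11 = 24
H - G - E - I - F: 5 + 6 + 15 + 5 = 31
H - D - G - I - F: 12 + 8 + 12 + 5 = 37
H - G - I - F: 5 + 12 + 5 = 22
H - D - F: 12 + 11 = 23
H - E - I - F: 15 + 15 + 5 = 35
The minimum is 22.

22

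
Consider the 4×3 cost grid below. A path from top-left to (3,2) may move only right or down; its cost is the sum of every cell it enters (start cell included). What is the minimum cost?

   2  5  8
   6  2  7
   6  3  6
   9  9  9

27

One optimal route is [0,0] → [0,1] → [1,1] → [2,1] → [2,2] → [3,2].
Its cost is 2 + 5 + 2 + 3 + 6 + 9 = 27.
(Top row then right column would cost 37.)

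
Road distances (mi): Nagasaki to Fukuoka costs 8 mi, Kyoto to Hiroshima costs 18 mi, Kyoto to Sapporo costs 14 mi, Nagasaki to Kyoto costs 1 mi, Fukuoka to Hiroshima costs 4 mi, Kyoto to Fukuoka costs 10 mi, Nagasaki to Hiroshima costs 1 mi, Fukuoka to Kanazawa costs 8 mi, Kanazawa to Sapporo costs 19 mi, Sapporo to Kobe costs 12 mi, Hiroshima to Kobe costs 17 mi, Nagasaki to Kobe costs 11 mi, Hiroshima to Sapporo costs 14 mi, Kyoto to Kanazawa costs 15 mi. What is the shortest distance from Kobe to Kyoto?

12

Comparing a few candidate routes:
Kobe → Nagasaki → Hiroshima → Fukuoka → Kyoto: 11 + 1 + 4 + 10 = 26
Kobe → Hiroshima → Nagasaki → Kyoto: 17 + 1 + 1 = 19
Kobe → Sapporo → Kyoto: 12 + 14 = 26
Kobe → Nagasaki → Kyoto: 11 + 1 = 12
Best route has total 12 mi.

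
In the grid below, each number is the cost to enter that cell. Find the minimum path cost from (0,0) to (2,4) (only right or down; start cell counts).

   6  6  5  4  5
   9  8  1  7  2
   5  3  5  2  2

Best path: r0c0 -> r0c1 -> r0c2 -> r1c2 -> r2c2 -> r2c3 -> r2c4
Cost: 6 + 6 + 5 + 1 + 5 + 2 + 2 = 27
(Top row then right column would cost 30.)

27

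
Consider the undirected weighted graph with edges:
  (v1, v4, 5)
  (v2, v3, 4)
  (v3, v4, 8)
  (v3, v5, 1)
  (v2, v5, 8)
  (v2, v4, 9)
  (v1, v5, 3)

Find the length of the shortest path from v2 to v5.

5

Candidate routes:
v2 → v3 → v4 → v1 → v5: 4 + 8 + 5 + 3 = 20
v2 → v3 → v5: 4 + 1 = 5
v2 → v4 → v3 → v5: 9 + 8 + 1 = 18
v2 → v5: 8
v2 → v4 → v1 → v5: 9 + 5 + 3 = 17
Best route has total 5.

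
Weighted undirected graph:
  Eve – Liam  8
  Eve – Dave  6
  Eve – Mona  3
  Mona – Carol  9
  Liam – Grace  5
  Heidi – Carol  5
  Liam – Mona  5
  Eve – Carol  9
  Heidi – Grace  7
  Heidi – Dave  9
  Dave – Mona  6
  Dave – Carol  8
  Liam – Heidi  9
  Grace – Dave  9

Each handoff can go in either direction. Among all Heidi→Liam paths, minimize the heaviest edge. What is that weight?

Some routes from Heidi to Liam:
Heidi-Grace-Liam: max(7, 5) = 7
Heidi-Carol-Dave-Eve-Mona-Liam: max(5, 8, 6, 3, 5) = 8
Heidi-Carol-Dave-Mona-Liam: max(5, 8, 6, 5) = 8
Heidi-Carol-Dave-Mona-Eve-Liam: max(5, 8, 6, 3, 8) = 8
Heidi-Carol-Dave-Eve-Liam: max(5, 8, 6, 8) = 8
The minimum achievable maximum is 7.

7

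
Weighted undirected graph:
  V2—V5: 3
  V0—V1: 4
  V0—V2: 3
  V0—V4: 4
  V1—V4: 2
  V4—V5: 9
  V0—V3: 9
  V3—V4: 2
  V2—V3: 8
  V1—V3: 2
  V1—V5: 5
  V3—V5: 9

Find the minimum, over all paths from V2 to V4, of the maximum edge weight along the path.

Comparing a few candidate routes:
V2-V0-V1-V3-V4: max(3, 4, 2, 2) = 4
V2-V0-V1-V4: max(3, 4, 2) = 4
V2-V0-V4: max(3, 4) = 4
Best route has worst link 4.

4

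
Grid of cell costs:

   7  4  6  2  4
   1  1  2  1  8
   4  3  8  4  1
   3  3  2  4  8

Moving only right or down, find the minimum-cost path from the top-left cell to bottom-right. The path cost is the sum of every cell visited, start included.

25

Best path: (0,0) → (1,0) → (1,1) → (1,2) → (1,3) → (2,3) → (2,4) → (3,4)
Cost: 7 + 1 + 1 + 2 + 1 + 4 + 1 + 8 = 25
(Top row then right column would cost 40.)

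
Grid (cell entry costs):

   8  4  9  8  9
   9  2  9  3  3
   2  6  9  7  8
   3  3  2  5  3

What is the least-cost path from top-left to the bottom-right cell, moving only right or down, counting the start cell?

33

Take r0c0 r0c1 r1c1 r2c1 r3c1 r3c2 r3c3 r3c4 for a total of 8 + 4 + 2 + 6 + 3 + 2 + 5 + 3 = 33.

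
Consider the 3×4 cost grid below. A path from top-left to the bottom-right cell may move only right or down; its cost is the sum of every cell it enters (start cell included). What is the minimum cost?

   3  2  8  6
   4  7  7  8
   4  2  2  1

16

Path (0,0)→(1,0)→(2,0)→(2,1)→(2,2)→(2,3): 3 + 4 + 4 + 2 + 2 + 1 = 16.
For comparison, the top-then-right route costs 28.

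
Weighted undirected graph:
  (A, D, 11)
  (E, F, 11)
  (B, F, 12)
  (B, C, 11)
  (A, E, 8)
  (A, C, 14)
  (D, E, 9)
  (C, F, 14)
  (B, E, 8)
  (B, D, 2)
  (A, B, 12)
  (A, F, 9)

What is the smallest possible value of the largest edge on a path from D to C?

11

Checking several routes:
D → A → E → F → B → C: max(11, 8, 11, 12, 11) = 12
D → A → F → E → B → C: max(11, 9, 11, 8, 11) = 11
D → A → E → B → C: max(11, 8, 8, 11) = 11
D → E → B → C: max(9, 8, 11) = 11
D → B → C: max(2, 11) = 11
Smallest bottleneck: 11.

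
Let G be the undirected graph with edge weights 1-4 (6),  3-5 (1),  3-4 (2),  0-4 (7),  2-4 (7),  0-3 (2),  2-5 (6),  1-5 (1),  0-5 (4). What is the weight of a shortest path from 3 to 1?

2

Comparing a few candidate routes:
3 -> 5 -> 1: 1 + 1 = 2
3 -> 4 -> 1: 2 + 6 = 8
3 -> 0 -> 5 -> 1: 2 + 4 + 1 = 7
3 -> 4 -> 0 -> 5 -> 1: 2 + 7 + 4 + 1 = 14
Shortest: 2.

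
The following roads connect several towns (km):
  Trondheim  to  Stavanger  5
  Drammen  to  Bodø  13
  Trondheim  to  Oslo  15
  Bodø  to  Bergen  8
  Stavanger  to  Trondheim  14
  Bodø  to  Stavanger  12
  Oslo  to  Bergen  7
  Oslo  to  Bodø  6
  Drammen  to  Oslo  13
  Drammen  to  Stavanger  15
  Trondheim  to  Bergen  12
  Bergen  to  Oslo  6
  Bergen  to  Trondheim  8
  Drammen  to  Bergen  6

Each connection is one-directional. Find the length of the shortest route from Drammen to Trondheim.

14

A few of the Drammen→Trondheim routes:
Drammen -> Oslo -> Bergen -> Trondheim: 13 + 7 + 8 = 28
Drammen -> Stavanger -> Trondheim: 15 + 14 = 29
Drammen -> Bodø -> Bergen -> Trondheim: 13 + 8 + 8 = 29
Drammen -> Oslo -> Bodø -> Bergen -> Trondheim: 13 + 6 + 8 + 8 = 35
Drammen -> Bergen -> Trondheim: 6 + 8 = 14
Drammen -> Bodø -> Stavanger -> Trondheim: 13 + 12 + 14 = 39
Shortest: 14 km.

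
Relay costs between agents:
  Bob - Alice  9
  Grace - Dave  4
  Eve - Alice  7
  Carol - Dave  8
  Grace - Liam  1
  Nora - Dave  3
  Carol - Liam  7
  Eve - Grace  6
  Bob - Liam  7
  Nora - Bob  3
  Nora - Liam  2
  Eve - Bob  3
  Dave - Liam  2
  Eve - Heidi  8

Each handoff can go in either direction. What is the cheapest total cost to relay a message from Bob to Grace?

A few of the Bob→Grace routes:
Bob-Liam-Grace: 7 + 1 = 8
Bob-Eve-Grace: 3 + 6 = 9
Bob-Nora-Liam-Grace: 3 + 2 + 1 = 6
The minimum is 6.

6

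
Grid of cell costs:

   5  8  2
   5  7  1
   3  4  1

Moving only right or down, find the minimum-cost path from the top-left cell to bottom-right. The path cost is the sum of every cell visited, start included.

17

One optimal route is r0c0 r0c1 r0c2 r1c2 r2c2.
Its cost is 5 + 8 + 2 + 1 + 1 = 17.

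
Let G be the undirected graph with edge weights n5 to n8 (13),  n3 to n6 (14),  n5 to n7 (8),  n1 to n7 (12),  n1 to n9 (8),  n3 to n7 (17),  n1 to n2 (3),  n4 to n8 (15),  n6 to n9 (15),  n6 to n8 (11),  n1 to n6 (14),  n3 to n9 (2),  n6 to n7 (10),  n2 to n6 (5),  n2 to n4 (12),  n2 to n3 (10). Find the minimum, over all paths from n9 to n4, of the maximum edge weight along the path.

12

Some routes from n9 to n4:
n9 → n3 → n2 → n4: max(2, 10, 12) = 12
n9 → n1 → n7 → n5 → n8 → n6 → n2 → n4: max(8, 12, 8, 13, 11, 5, 12) = 13
n9 → n1 → n2 → n4: max(8, 3, 12) = 12
n9 → n1 → n7 → n6 → n2 → n4: max(8, 12, 10, 5, 12) = 12
Best route has worst link 12.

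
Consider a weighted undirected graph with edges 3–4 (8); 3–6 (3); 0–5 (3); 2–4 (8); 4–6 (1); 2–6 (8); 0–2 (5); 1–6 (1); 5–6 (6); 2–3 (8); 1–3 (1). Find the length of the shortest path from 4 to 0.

10

Some routes from 4 to 0:
4 - 6 - 2 - 0: 1 + 8 + 5 = 14
4 - 6 - 5 - 0: 1 + 6 + 3 = 10
4 - 2 - 0: 8 + 5 = 13
4 - 6 - 3 - 2 - 0: 1 + 3 + 8 + 5 = 17
4 - 6 - 1 - 3 - 2 - 0: 1 + 1 + 1 + 8 + 5 = 16
Best route has total 10.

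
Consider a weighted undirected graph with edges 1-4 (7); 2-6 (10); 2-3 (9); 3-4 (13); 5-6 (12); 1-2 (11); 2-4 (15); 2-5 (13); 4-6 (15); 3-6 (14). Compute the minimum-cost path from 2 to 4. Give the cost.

Checking several routes:
2→1→4: 11 + 7 = 18
2→4: 15
2→3→4: 9 + 13 = 22
Best route has total 15.

15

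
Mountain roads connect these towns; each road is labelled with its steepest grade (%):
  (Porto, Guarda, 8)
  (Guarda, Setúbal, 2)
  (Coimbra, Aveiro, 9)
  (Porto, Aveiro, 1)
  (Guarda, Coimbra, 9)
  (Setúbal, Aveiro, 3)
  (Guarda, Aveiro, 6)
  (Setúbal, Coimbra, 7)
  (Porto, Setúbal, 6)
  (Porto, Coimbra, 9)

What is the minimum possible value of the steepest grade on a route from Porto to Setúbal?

3

Comparing a few candidate routes:
Porto -> Aveiro -> Guarda -> Setúbal: max(1, 6, 2) = 6
Porto -> Guarda -> Setúbal: max(8, 2) = 8
Porto -> Setúbal: max(6) = 6
Porto -> Aveiro -> Setúbal: max(1, 3) = 3
Smallest bottleneck: 3%.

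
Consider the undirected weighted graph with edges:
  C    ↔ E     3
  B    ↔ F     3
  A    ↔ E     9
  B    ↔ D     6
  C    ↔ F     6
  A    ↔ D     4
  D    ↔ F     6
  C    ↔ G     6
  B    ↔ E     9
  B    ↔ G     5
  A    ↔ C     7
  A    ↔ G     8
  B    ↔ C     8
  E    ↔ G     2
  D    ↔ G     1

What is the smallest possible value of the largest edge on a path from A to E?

A few of the A→E routes:
A - D - B - G - E: max(4, 6, 5, 2) = 6
A - D - G - E: max(4, 1, 2) = 4
A - D - G - B - F - C - E: max(4, 1, 5, 3, 6, 3) = 6
A - D - G - C - E: max(4, 1, 6, 3) = 6
The minimum achievable maximum is 4.

4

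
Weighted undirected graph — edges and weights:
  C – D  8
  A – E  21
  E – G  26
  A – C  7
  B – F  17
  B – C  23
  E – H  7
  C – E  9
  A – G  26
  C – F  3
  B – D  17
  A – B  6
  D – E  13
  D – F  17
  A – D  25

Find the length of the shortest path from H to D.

Comparing a few candidate routes:
H-E-C-D: 7 + 9 + 8 = 24
H-E-C-F-D: 7 + 9 + 3 + 17 = 36
H-E-C-A-B-D: 7 + 9 + 7 + 6 + 17 = 46
H-E-D: 7 + 13 = 20
H-E-A-C-D: 7 + 21 + 7 + 8 = 43
The minimum is 20.

20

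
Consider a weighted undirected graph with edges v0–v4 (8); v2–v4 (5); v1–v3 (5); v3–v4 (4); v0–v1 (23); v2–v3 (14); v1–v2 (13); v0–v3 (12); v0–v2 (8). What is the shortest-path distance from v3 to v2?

9

A few of the v3→v2 routes:
v3 - v4 - v0 - v2: 4 + 8 + 8 = 20
v3 - v4 - v2: 4 + 5 = 9
v3 - v1 - v2: 5 + 13 = 18
v3 - v2: 14
Best route has total 9.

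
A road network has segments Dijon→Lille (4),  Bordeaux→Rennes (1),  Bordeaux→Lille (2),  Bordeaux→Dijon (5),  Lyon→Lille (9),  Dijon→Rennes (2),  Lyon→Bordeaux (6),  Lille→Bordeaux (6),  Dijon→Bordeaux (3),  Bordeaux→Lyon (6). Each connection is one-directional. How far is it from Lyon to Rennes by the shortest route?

7

Some routes from Lyon to Rennes:
Lyon → Bordeaux → Dijon → Rennes: 6 + 5 + 2 = 13
Lyon → Lille → Bordeaux → Rennes: 9 + 6 + 1 = 16
Lyon → Bordeaux → Rennes: 6 + 1 = 7
Shortest: 7 mi.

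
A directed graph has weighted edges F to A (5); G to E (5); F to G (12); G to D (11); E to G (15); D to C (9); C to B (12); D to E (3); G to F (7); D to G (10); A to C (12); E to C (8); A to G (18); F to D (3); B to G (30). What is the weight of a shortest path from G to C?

A few of the G→C routes:
G → F → D → C: 7 + 3 + 9 = 19
G → E → C: 5 + 8 = 13
G → F → D → E → C: 7 + 3 + 3 + 8 = 21
G → D → C: 11 + 9 = 20
G → D → E → C: 11 + 3 + 8 = 22
Best route has total 13.

13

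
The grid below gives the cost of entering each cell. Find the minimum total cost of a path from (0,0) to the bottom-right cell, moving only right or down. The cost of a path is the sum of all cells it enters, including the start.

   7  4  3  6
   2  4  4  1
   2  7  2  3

Take r0c0 -> r1c0 -> r1c1 -> r1c2 -> r1c3 -> r2c3 for a total of 7 + 2 + 4 + 4 + 1 + 3 = 21.
(Top row then right column would cost 24.)

21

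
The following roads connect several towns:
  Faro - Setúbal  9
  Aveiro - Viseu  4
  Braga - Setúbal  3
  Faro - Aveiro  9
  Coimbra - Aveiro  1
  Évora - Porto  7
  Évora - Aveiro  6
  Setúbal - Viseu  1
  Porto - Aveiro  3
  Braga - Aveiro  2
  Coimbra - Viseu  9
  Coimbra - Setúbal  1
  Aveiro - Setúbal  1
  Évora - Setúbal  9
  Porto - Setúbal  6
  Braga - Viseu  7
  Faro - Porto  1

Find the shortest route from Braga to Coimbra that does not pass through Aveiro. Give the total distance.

4

A few of the Braga→Coimbra routes:
Braga -> Viseu -> Setúbal -> Coimbra: 7 + 1 + 1 = 9
Braga -> Setúbal -> Coimbra: 3 + 1 = 4
Braga -> Setúbal -> Viseu -> Coimbra: 3 + 1 + 9 = 13
Best route has total 4.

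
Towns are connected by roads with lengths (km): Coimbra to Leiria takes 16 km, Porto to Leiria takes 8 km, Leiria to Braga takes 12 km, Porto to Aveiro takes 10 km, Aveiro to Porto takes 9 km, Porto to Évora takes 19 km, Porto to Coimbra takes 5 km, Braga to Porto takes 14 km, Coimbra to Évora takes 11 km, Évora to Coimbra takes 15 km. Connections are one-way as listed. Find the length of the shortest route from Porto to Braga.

20

Routes from Porto to Braga:
Porto-Évora-Coimbra-Leiria-Braga: 19 + 15 + 16 + 12 = 62
Porto-Coimbra-Leiria-Braga: 5 + 16 + 12 = 33
Porto-Leiria-Braga: 8 + 12 = 20
Best route has total 20 km.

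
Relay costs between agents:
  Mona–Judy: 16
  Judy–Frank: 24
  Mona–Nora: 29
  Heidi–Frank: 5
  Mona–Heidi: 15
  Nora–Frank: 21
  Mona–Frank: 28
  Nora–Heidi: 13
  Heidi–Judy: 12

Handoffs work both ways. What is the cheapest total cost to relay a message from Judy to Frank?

Some routes from Judy to Frank:
Judy → Heidi → Nora → Frank: 12 + 13 + 21 = 46
Judy → Heidi → Frank: 12 + 5 = 17
Judy → Mona → Frank: 16 + 28 = 44
Judy → Mona → Heidi → Frank: 16 + 15 + 5 = 36
Judy → Frank: 24
Shortest: 17.

17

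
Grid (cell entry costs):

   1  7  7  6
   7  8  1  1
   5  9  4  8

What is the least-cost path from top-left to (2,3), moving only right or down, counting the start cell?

25

Path (0,0) -> (0,1) -> (0,2) -> (1,2) -> (1,3) -> (2,3): 1 + 7 + 7 + 1 + 1 + 8 = 25.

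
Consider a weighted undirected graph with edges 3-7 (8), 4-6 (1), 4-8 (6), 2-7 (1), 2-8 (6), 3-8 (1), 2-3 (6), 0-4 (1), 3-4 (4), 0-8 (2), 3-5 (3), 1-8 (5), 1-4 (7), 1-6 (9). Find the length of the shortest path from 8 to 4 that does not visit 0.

5

A few of the 8→4 routes:
8 → 3 → 4: 1 + 4 = 5
8 → 1 → 6 → 4: 5 + 9 + 1 = 15
8 → 2 → 3 → 4: 6 + 6 + 4 = 16
8 → 4: 6
8 → 1 → 4: 5 + 7 = 12
Shortest: 5.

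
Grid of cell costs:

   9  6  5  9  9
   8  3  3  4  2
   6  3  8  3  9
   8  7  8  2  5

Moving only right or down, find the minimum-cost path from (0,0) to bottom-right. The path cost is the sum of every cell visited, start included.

Cheapest: (0,0)→(0,1)→(1,1)→(1,2)→(1,3)→(2,3)→(3,3)→(3,4)
  9 + 6 + 3 + 3 + 4 + 3 + 2 + 5 = 35

35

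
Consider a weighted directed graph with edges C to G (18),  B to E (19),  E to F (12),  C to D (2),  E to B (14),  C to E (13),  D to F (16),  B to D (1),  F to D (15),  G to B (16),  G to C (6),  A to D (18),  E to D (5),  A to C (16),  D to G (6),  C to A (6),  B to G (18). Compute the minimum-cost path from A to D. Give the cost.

Some routes from A to D:
A-C-E-B-D: 16 + 13 + 14 + 1 = 44
A-D: 18
A-C-D: 16 + 2 = 18
A-C-E-D: 16 + 13 + 5 = 34
Shortest: 18.

18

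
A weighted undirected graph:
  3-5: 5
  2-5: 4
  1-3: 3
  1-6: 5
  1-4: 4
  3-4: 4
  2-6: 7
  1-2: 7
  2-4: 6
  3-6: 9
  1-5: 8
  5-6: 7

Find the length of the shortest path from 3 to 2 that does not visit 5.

10

Checking several routes:
3-4-1-2: 4 + 4 + 7 = 15
3-1-2: 3 + 7 = 10
3-4-2: 4 + 6 = 10
3-1-4-2: 3 + 4 + 6 = 13
3-1-6-2: 3 + 5 + 7 = 15
3-6-2: 9 + 7 = 16
The minimum is 10.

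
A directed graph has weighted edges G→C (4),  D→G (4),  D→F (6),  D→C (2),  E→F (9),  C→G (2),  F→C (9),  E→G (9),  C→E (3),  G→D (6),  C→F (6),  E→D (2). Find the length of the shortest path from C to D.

5

Candidate routes:
C - E - D: 3 + 2 = 5
C - E - G - D: 3 + 9 + 6 = 18
C - G - D: 2 + 6 = 8
The minimum is 5.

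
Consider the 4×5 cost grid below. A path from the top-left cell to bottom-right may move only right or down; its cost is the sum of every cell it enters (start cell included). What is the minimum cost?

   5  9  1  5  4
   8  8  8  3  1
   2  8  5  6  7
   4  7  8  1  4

Take [0,0] -> [0,1] -> [0,2] -> [0,3] -> [1,3] -> [2,3] -> [3,3] -> [3,4] for a total of 5 + 9 + 1 + 5 + 3 + 6 + 1 + 4 = 34.
(Top row then right column would cost 36.)

34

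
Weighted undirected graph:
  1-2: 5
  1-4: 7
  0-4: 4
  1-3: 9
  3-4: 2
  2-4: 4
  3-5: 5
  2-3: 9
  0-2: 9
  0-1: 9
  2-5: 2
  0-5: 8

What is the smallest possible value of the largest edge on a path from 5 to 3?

Checking several routes:
5-0-4-3: max(8, 4, 2) = 8
5-2-1-4-3: max(2, 5, 7, 2) = 7
5-0-1-4-2-3: max(8, 9, 7, 4, 9) = 9
5-3: max(5) = 5
5-0-1-4-3: max(8, 9, 7, 2) = 9
5-2-4-3: max(2, 4, 2) = 4
Best route has worst link 4.

4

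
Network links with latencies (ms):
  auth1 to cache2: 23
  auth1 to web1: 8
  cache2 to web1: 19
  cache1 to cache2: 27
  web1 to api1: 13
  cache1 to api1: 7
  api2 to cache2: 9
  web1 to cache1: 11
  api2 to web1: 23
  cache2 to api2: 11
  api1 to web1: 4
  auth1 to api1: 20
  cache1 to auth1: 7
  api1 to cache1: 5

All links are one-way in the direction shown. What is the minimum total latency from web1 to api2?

Routes from web1 to api2:
web1→api1→cache1→auth1→cache2→api2: 13 + 5 + 7 + 23 + 11 = 59
web1→cache1→cache2→api2: 11 + 27 + 11 = 49
web1→cache1→auth1→cache2→api2: 11 + 7 + 23 + 11 = 52
web1→api1→cache1→cache2→api2: 13 + 5 + 27 + 11 = 56
The minimum is 49 ms.

49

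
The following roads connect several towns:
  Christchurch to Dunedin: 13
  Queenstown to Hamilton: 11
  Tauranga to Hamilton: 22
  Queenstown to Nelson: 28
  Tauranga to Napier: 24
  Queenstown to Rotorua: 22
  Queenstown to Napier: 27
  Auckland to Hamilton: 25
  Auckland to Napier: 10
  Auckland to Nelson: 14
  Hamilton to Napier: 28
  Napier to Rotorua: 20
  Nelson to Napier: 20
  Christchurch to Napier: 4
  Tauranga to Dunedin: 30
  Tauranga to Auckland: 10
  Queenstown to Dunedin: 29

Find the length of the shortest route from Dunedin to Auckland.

Comparing a few candidate routes:
Dunedin -> Queenstown -> Hamilton -> Auckland: 29 + 11 + 25 = 65
Dunedin -> Tauranga -> Napier -> Auckland: 30 + 24 + 10 = 64
Dunedin -> Christchurch -> Napier -> Auckland: 13 + 4 + 10 = 27
Dunedin -> Christchurch -> Napier -> Nelson -> Auckland: 13 + 4 + 20 + 14 = 51
Dunedin -> Tauranga -> Auckland: 30 + 10 = 40
Dunedin -> Christchurch -> Napier -> Tauranga -> Auckland: 13 + 4 + 24 + 10 = 51
The minimum is 27.

27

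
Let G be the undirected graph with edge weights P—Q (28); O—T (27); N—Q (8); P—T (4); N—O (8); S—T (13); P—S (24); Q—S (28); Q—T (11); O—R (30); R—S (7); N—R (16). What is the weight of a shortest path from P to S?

17

Some routes from P to S:
P - T - S: 4 + 13 = 17
P - S: 24
P - T - Q - N - R - S: 4 + 11 + 8 + 16 + 7 = 46
P - T - Q - S: 4 + 11 + 28 = 43
Shortest: 17.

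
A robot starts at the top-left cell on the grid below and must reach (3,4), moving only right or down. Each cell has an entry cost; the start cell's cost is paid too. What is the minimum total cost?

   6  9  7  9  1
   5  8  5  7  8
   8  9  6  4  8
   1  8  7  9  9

Path (0,0) (1,0) (1,1) (1,2) (2,2) (2,3) (2,4) (3,4): 6 + 5 + 8 + 5 + 6 + 4 + 8 + 9 = 51.

51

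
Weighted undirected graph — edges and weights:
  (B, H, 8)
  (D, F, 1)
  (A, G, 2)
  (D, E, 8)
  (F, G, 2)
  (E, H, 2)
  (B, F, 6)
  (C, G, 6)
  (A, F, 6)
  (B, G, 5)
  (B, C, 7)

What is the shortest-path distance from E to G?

Comparing a few candidate routes:
E→D→F→G: 8 + 1 + 2 = 11
E→H→B→F→G: 2 + 8 + 6 + 2 = 18
E→H→B→G: 2 + 8 + 5 = 15
E→D→F→A→G: 8 + 1 + 6 + 2 = 17
The minimum is 11.

11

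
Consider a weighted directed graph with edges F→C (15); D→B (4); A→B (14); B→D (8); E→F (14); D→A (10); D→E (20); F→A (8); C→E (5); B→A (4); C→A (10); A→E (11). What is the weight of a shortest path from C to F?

Candidate routes:
C → E → F: 5 + 14 = 19
C → A → B → D → E → F: 10 + 14 + 8 + 20 + 14 = 66
C → A → E → F: 10 + 11 + 14 = 35
Shortest: 19.

19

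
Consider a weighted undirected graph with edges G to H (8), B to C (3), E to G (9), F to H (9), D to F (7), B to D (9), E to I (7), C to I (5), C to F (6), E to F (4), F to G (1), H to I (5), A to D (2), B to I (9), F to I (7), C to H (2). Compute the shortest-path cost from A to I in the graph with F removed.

19

A few of the A→I routes:
A -> D -> B -> I: 2 + 9 + 9 = 20
A -> D -> B -> C -> H -> I: 2 + 9 + 3 + 2 + 5 = 21
A -> D -> B -> C -> I: 2 + 9 + 3 + 5 = 19
The minimum is 19.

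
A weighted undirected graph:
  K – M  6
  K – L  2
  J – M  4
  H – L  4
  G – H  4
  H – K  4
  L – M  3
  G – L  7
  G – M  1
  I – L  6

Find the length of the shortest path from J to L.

Checking several routes:
J→M→K→L: 4 + 6 + 2 = 12
J→M→G→L: 4 + 1 + 7 = 12
J→M→L: 4 + 3 = 7
The minimum is 7.

7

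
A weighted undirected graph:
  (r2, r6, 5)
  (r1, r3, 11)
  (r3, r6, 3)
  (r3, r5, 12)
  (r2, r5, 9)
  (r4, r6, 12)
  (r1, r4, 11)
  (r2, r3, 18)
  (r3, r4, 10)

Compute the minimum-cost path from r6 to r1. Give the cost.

Comparing a few candidate routes:
r6 → r4 → r1: 12 + 11 = 23
r6 → r3 → r1: 3 + 11 = 14
r6 → r3 → r4 → r1: 3 + 10 + 11 = 24
r6 → r2 → r5 → r3 → r1: 5 + 9 + 12 + 11 = 37
r6 → r2 → r3 → r1: 5 + 18 + 11 = 34
r6 → r4 → r3 → r1: 12 + 10 + 11 = 33
Shortest: 14.

14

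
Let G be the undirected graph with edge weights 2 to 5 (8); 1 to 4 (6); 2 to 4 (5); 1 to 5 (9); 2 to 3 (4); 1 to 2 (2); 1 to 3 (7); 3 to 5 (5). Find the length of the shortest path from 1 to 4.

A few of the 1→4 routes:
1 → 4: 6
1 → 5 → 2 → 4: 9 + 8 + 5 = 22
1 → 3 → 2 → 4: 7 + 4 + 5 = 16
1 → 5 → 3 → 2 → 4: 9 + 5 + 4 + 5 = 23
1 → 2 → 4: 2 + 5 = 7
The minimum is 6.

6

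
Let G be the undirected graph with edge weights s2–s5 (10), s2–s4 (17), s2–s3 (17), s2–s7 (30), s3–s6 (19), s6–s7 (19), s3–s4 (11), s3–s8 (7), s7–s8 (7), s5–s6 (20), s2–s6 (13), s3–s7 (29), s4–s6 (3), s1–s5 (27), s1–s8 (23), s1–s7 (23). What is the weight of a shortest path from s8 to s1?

Comparing a few candidate routes:
s8 - s1: 23
s8 - s3 - s7 - s1: 7 + 29 + 23 = 59
s8 - s7 - s1: 7 + 23 = 30
s8 - s3 - s2 - s5 - s1: 7 + 17 + 10 + 27 = 61
Shortest: 23.

23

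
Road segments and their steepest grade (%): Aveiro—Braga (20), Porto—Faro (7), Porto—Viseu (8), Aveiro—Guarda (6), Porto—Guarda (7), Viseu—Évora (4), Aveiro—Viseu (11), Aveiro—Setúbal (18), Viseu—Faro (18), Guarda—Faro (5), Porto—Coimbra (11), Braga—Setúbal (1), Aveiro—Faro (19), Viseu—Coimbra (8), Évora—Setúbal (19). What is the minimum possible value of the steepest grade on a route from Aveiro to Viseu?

Some routes from Aveiro to Viseu:
Aveiro→Guarda→Porto→Coimbra→Viseu: max(6, 7, 11, 8) = 11
Aveiro→Guarda→Faro→Porto→Viseu: max(6, 5, 7, 8) = 8
Aveiro→Guarda→Porto→Viseu: max(6, 7, 8) = 8
The minimum achievable maximum is 8%.

8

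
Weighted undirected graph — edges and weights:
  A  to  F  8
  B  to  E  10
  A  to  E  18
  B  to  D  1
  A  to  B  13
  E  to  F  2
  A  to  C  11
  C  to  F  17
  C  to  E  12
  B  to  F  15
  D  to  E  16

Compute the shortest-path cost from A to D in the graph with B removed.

Some routes from A to D avoiding B:
A-C-E-D: 11 + 12 + 16 = 39
A-F-E-D: 8 + 2 + 16 = 26
A-C-F-E-D: 11 + 17 + 2 + 16 = 46
A-E-D: 18 + 16 = 34
Best route has total 26.

26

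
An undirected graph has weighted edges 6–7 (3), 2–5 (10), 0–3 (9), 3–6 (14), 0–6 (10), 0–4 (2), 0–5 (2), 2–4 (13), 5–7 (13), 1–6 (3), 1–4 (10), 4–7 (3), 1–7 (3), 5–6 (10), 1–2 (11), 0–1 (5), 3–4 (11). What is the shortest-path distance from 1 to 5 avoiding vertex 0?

Some routes from 1 to 5 avoiding 0:
1-6-5: 3 + 10 = 13
1-7-5: 3 + 13 = 16
1-2-5: 11 + 10 = 21
1-7-6-5: 3 + 3 + 10 = 16
1-6-7-5: 3 + 3 + 13 = 19
Shortest: 13.

13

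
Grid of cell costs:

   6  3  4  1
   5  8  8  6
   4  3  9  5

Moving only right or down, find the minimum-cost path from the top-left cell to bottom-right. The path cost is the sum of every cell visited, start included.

One optimal route is r0c0→r0c1→r0c2→r0c3→r1c3→r2c3.
Its cost is 6 + 3 + 4 + 1 + 6 + 5 = 25.

25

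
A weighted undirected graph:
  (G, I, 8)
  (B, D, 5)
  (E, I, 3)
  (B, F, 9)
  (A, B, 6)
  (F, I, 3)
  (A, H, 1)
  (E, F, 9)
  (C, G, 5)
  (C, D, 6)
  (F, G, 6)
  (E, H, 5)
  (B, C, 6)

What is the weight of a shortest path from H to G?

Checking several routes:
H -> E -> F -> G: 5 + 9 + 6 = 20
H -> E -> I -> G: 5 + 3 + 8 = 16
H -> A -> B -> C -> G: 1 + 6 + 6 + 5 = 18
H -> E -> I -> F -> G: 5 + 3 + 3 + 6 = 17
The minimum is 16.

16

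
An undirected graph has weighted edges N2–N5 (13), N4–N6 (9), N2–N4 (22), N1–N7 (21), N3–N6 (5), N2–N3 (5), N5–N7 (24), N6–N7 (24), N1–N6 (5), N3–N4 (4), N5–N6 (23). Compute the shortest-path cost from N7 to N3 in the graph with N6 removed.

42

Candidate routes:
N7 - N5 - N2 - N4 - N3: 24 + 13 + 22 + 4 = 63
N7 - N5 - N2 - N3: 24 + 13 + 5 = 42
The minimum is 42.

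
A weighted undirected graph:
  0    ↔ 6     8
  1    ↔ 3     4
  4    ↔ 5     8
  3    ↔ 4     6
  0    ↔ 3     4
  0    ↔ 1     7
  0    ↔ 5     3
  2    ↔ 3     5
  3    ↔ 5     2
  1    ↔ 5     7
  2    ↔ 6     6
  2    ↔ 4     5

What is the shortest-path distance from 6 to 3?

A few of the 6→3 routes:
6-2-3: 6 + 5 = 11
6-2-4-3: 6 + 5 + 6 = 17
6-0-3: 8 + 4 = 12
6-0-5-3: 8 + 3 + 2 = 13
6-0-1-3: 8 + 7 + 4 = 19
Shortest: 11.

11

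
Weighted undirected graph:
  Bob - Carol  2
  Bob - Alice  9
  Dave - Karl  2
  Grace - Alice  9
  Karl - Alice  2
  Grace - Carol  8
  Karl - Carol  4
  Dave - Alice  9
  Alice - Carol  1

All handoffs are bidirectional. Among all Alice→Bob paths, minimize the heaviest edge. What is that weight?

2

A few of the Alice→Bob routes:
Alice-Karl-Carol-Bob: max(2, 4, 2) = 4
Alice-Carol-Bob: max(1, 2) = 2
Alice-Grace-Carol-Bob: max(9, 8, 2) = 9
Alice-Dave-Karl-Carol-Bob: max(9, 2, 4, 2) = 9
Smallest bottleneck: 2.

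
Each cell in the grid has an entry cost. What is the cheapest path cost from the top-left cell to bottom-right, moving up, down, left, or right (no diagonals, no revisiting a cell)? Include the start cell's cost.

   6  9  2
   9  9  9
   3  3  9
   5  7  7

35

Cheapest: [0,0] → [1,0] → [2,0] → [2,1] → [3,1] → [3,2]
  6 + 9 + 3 + 3 + 7 + 7 = 35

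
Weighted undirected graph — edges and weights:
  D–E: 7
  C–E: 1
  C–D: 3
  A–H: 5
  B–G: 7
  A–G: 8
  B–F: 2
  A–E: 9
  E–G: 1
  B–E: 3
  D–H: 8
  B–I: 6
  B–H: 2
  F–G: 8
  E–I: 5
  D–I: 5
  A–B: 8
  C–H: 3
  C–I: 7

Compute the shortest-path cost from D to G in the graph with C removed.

8

Checking several routes:
D → H → B → E → G: 8 + 2 + 3 + 1 = 14
D → I → E → G: 5 + 5 + 1 = 11
D → E → G: 7 + 1 = 8
Shortest: 8.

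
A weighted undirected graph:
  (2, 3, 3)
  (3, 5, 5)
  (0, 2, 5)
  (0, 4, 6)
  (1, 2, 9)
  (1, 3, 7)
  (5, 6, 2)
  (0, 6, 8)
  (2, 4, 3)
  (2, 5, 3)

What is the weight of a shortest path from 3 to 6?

7

Some routes from 3 to 6:
3 -> 2 -> 5 -> 6: 3 + 3 + 2 = 8
3 -> 5 -> 6: 5 + 2 = 7
3 -> 2 -> 4 -> 0 -> 6: 3 + 3 + 6 + 8 = 20
3 -> 2 -> 0 -> 6: 3 + 5 + 8 = 16
Best route has total 7.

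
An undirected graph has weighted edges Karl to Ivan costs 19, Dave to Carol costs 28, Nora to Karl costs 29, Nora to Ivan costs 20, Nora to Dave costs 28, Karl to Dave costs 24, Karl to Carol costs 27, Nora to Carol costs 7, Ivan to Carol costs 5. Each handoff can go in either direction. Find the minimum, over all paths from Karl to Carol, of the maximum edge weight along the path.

19

Comparing a few candidate routes:
Karl-Carol: max(27) = 27
Karl-Ivan-Carol: max(19, 5) = 19
Karl-Ivan-Nora-Carol: max(19, 20, 7) = 20
Best route has worst link 19.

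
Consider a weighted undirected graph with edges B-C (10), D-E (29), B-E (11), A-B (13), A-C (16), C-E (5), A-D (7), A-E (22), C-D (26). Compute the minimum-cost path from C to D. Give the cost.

Comparing a few candidate routes:
C -> D: 26
C -> A -> D: 16 + 7 = 23
C -> B -> A -> D: 10 + 13 + 7 = 30
Best route has total 23.

23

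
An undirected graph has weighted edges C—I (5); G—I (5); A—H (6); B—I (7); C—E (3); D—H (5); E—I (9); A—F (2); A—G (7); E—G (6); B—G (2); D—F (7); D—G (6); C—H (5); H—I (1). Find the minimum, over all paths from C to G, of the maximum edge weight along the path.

Checking several routes:
C - I - G: max(5, 5) = 5
C - H - I - G: max(5, 1, 5) = 5
C - H - D - G: max(5, 5, 6) = 6
C - E - G: max(3, 6) = 6
Smallest bottleneck: 5.

5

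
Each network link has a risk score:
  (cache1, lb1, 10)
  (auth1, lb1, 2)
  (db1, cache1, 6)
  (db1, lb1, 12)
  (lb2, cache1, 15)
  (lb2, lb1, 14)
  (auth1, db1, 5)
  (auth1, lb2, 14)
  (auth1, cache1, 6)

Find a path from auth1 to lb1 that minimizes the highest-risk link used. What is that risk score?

2

Comparing a few candidate routes:
auth1 → db1 → cache1 → lb1: max(5, 6, 10) = 10
auth1 → lb1: max(2) = 2
auth1 → cache1 → lb1: max(6, 10) = 10
auth1 → cache1 → db1 → lb1: max(6, 6, 12) = 12
The minimum achievable maximum is 2.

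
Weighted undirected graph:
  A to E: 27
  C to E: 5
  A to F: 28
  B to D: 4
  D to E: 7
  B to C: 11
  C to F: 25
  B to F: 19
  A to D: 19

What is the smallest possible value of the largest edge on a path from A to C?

19

A few of the A→C routes:
A→E→D→B→C: max(27, 7, 4, 11) = 27
A→D→B→C: max(19, 4, 11) = 19
A→E→D→B→F→C: max(27, 7, 4, 19, 25) = 27
A→D→B→F→C: max(19, 4, 19, 25) = 25
A→E→C: max(27, 5) = 27
A→D→E→C: max(19, 7, 5) = 19
Best route has worst link 19.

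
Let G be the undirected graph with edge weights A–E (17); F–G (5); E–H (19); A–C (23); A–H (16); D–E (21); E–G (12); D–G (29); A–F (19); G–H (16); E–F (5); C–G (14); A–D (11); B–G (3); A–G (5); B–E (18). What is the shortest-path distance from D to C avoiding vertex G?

Some routes from D to C avoiding G:
D→A→C: 11 + 23 = 34
D→E→F→A→C: 21 + 5 + 19 + 23 = 68
D→E→A→C: 21 + 17 + 23 = 61
The minimum is 34.

34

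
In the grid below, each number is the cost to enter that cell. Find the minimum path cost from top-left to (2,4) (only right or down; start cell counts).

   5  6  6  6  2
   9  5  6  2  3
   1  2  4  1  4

26

Take [0,0]→[1,0]→[2,0]→[2,1]→[2,2]→[2,3]→[2,4] for a total of 5 + 9 + 1 + 2 + 4 + 1 + 4 = 26.
For comparison, the top-then-right route costs 32.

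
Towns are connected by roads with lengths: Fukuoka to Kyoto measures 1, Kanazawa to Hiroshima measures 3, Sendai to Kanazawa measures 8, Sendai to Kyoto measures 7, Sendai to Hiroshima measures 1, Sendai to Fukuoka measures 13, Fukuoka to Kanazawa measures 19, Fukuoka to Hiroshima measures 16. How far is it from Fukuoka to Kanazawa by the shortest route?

Checking several routes:
Fukuoka → Sendai → Hiroshima → Kanazawa: 13 + 1 + 3 = 17
Fukuoka → Kyoto → Sendai → Hiroshima → Kanazawa: 1 + 7 + 1 + 3 = 12
Fukuoka → Kyoto → Sendai → Kanazawa: 1 + 7 + 8 = 16
Shortest: 12.

12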